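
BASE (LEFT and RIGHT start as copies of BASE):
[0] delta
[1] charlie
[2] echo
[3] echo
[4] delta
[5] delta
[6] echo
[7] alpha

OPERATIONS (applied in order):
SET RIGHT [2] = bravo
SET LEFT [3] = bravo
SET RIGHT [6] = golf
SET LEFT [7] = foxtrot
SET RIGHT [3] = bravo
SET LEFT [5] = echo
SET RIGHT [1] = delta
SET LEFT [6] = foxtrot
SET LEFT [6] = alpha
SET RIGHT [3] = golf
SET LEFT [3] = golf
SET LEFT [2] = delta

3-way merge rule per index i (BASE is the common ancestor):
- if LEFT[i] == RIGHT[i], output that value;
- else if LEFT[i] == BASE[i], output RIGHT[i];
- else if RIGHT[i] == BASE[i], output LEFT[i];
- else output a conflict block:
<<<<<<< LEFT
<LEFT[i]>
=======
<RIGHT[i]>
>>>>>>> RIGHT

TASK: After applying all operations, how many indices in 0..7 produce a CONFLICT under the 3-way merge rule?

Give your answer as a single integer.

Final LEFT:  [delta, charlie, delta, golf, delta, echo, alpha, foxtrot]
Final RIGHT: [delta, delta, bravo, golf, delta, delta, golf, alpha]
i=0: L=delta R=delta -> agree -> delta
i=1: L=charlie=BASE, R=delta -> take RIGHT -> delta
i=2: BASE=echo L=delta R=bravo all differ -> CONFLICT
i=3: L=golf R=golf -> agree -> golf
i=4: L=delta R=delta -> agree -> delta
i=5: L=echo, R=delta=BASE -> take LEFT -> echo
i=6: BASE=echo L=alpha R=golf all differ -> CONFLICT
i=7: L=foxtrot, R=alpha=BASE -> take LEFT -> foxtrot
Conflict count: 2

Answer: 2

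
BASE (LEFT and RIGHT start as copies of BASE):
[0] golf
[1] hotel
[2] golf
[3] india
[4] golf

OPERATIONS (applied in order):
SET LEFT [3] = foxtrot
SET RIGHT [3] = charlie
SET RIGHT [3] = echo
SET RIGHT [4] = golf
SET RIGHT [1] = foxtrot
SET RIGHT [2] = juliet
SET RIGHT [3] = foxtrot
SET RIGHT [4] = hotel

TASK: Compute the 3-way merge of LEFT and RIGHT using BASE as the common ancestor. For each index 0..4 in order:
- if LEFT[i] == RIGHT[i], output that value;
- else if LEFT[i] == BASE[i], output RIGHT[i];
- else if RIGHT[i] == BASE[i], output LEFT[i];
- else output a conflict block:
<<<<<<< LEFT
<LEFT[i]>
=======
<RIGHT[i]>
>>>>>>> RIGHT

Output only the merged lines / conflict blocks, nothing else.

Answer: golf
foxtrot
juliet
foxtrot
hotel

Derivation:
Final LEFT:  [golf, hotel, golf, foxtrot, golf]
Final RIGHT: [golf, foxtrot, juliet, foxtrot, hotel]
i=0: L=golf R=golf -> agree -> golf
i=1: L=hotel=BASE, R=foxtrot -> take RIGHT -> foxtrot
i=2: L=golf=BASE, R=juliet -> take RIGHT -> juliet
i=3: L=foxtrot R=foxtrot -> agree -> foxtrot
i=4: L=golf=BASE, R=hotel -> take RIGHT -> hotel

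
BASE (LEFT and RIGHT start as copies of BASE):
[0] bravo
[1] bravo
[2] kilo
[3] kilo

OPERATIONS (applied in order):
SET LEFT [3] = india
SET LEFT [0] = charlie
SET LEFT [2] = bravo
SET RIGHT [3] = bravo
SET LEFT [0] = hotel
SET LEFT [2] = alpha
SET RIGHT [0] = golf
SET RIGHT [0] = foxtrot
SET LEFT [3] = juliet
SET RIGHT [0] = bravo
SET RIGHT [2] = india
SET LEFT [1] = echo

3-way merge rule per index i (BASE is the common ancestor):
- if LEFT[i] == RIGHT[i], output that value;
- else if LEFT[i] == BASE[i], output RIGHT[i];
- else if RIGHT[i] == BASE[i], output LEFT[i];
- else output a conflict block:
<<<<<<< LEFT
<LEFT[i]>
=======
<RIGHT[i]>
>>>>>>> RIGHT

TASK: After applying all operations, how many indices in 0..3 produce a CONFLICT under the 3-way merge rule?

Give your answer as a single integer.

Final LEFT:  [hotel, echo, alpha, juliet]
Final RIGHT: [bravo, bravo, india, bravo]
i=0: L=hotel, R=bravo=BASE -> take LEFT -> hotel
i=1: L=echo, R=bravo=BASE -> take LEFT -> echo
i=2: BASE=kilo L=alpha R=india all differ -> CONFLICT
i=3: BASE=kilo L=juliet R=bravo all differ -> CONFLICT
Conflict count: 2

Answer: 2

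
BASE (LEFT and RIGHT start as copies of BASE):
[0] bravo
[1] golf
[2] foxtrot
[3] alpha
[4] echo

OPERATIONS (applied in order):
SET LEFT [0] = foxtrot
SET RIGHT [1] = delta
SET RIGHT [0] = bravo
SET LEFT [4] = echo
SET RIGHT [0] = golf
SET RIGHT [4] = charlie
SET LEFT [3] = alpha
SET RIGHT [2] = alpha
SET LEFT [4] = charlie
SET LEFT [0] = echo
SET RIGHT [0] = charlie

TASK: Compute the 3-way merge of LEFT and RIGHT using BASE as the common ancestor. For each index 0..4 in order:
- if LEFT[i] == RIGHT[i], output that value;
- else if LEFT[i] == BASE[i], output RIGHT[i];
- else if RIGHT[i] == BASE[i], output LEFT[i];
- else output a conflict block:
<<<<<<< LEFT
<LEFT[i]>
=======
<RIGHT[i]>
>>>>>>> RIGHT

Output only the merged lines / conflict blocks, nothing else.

Answer: <<<<<<< LEFT
echo
=======
charlie
>>>>>>> RIGHT
delta
alpha
alpha
charlie

Derivation:
Final LEFT:  [echo, golf, foxtrot, alpha, charlie]
Final RIGHT: [charlie, delta, alpha, alpha, charlie]
i=0: BASE=bravo L=echo R=charlie all differ -> CONFLICT
i=1: L=golf=BASE, R=delta -> take RIGHT -> delta
i=2: L=foxtrot=BASE, R=alpha -> take RIGHT -> alpha
i=3: L=alpha R=alpha -> agree -> alpha
i=4: L=charlie R=charlie -> agree -> charlie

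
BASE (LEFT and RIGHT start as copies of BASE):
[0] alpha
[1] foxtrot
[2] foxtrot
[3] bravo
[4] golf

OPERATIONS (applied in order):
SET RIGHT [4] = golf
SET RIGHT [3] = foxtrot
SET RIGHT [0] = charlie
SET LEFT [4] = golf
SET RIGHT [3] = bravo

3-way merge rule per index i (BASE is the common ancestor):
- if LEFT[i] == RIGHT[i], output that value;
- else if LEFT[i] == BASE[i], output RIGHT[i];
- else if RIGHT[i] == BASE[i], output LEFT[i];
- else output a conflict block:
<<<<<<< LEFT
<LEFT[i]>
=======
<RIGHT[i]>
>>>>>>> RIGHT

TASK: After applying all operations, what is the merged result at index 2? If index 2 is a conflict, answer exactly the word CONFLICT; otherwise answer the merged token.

Answer: foxtrot

Derivation:
Final LEFT:  [alpha, foxtrot, foxtrot, bravo, golf]
Final RIGHT: [charlie, foxtrot, foxtrot, bravo, golf]
i=0: L=alpha=BASE, R=charlie -> take RIGHT -> charlie
i=1: L=foxtrot R=foxtrot -> agree -> foxtrot
i=2: L=foxtrot R=foxtrot -> agree -> foxtrot
i=3: L=bravo R=bravo -> agree -> bravo
i=4: L=golf R=golf -> agree -> golf
Index 2 -> foxtrot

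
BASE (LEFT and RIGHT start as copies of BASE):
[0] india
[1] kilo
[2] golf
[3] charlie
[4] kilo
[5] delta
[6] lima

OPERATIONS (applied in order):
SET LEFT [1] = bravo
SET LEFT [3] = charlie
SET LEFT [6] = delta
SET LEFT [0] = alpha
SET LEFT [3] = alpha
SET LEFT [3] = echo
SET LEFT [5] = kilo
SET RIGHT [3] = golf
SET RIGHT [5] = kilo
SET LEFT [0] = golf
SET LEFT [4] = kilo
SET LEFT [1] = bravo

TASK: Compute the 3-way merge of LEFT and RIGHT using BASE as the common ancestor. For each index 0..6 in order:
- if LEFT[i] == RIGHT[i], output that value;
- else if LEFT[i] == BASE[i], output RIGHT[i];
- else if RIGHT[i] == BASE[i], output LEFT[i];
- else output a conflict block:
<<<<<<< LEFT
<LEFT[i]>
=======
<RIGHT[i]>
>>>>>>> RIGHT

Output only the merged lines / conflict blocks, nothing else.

Answer: golf
bravo
golf
<<<<<<< LEFT
echo
=======
golf
>>>>>>> RIGHT
kilo
kilo
delta

Derivation:
Final LEFT:  [golf, bravo, golf, echo, kilo, kilo, delta]
Final RIGHT: [india, kilo, golf, golf, kilo, kilo, lima]
i=0: L=golf, R=india=BASE -> take LEFT -> golf
i=1: L=bravo, R=kilo=BASE -> take LEFT -> bravo
i=2: L=golf R=golf -> agree -> golf
i=3: BASE=charlie L=echo R=golf all differ -> CONFLICT
i=4: L=kilo R=kilo -> agree -> kilo
i=5: L=kilo R=kilo -> agree -> kilo
i=6: L=delta, R=lima=BASE -> take LEFT -> delta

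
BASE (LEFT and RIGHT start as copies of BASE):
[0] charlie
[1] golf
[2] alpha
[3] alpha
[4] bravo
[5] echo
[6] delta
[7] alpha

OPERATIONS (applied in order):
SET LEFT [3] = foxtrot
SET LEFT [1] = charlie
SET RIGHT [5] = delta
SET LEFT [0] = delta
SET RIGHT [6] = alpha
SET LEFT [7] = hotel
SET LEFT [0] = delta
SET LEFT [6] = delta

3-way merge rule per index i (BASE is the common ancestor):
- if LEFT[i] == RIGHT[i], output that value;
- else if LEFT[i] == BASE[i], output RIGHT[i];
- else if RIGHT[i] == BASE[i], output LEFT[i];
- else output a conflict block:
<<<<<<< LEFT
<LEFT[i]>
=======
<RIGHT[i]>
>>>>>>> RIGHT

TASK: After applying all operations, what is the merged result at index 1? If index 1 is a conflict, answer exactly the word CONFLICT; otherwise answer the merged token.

Final LEFT:  [delta, charlie, alpha, foxtrot, bravo, echo, delta, hotel]
Final RIGHT: [charlie, golf, alpha, alpha, bravo, delta, alpha, alpha]
i=0: L=delta, R=charlie=BASE -> take LEFT -> delta
i=1: L=charlie, R=golf=BASE -> take LEFT -> charlie
i=2: L=alpha R=alpha -> agree -> alpha
i=3: L=foxtrot, R=alpha=BASE -> take LEFT -> foxtrot
i=4: L=bravo R=bravo -> agree -> bravo
i=5: L=echo=BASE, R=delta -> take RIGHT -> delta
i=6: L=delta=BASE, R=alpha -> take RIGHT -> alpha
i=7: L=hotel, R=alpha=BASE -> take LEFT -> hotel
Index 1 -> charlie

Answer: charlie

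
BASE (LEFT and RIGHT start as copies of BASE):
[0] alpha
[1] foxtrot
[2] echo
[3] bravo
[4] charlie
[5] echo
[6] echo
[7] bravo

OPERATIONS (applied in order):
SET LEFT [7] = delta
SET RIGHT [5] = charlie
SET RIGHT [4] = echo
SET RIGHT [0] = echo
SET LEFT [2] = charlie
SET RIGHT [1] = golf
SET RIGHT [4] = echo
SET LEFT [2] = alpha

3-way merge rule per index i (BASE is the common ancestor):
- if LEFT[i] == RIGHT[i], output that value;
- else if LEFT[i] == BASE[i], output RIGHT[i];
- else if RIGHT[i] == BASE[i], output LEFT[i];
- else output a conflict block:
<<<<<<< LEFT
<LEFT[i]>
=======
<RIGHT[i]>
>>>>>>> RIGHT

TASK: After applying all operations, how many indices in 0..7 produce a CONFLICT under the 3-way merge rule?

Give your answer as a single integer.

Answer: 0

Derivation:
Final LEFT:  [alpha, foxtrot, alpha, bravo, charlie, echo, echo, delta]
Final RIGHT: [echo, golf, echo, bravo, echo, charlie, echo, bravo]
i=0: L=alpha=BASE, R=echo -> take RIGHT -> echo
i=1: L=foxtrot=BASE, R=golf -> take RIGHT -> golf
i=2: L=alpha, R=echo=BASE -> take LEFT -> alpha
i=3: L=bravo R=bravo -> agree -> bravo
i=4: L=charlie=BASE, R=echo -> take RIGHT -> echo
i=5: L=echo=BASE, R=charlie -> take RIGHT -> charlie
i=6: L=echo R=echo -> agree -> echo
i=7: L=delta, R=bravo=BASE -> take LEFT -> delta
Conflict count: 0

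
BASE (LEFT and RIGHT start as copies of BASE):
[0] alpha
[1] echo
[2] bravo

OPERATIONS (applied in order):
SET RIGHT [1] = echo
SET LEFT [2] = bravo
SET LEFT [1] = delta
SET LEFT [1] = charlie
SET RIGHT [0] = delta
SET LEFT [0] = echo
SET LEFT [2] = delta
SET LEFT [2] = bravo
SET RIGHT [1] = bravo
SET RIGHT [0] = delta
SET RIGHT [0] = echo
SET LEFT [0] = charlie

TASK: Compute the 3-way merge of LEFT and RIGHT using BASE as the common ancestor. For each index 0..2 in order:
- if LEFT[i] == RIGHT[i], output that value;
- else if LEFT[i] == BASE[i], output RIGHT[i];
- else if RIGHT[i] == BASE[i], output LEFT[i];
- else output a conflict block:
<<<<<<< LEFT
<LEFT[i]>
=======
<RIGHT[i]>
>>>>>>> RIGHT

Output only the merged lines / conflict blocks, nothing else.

Answer: <<<<<<< LEFT
charlie
=======
echo
>>>>>>> RIGHT
<<<<<<< LEFT
charlie
=======
bravo
>>>>>>> RIGHT
bravo

Derivation:
Final LEFT:  [charlie, charlie, bravo]
Final RIGHT: [echo, bravo, bravo]
i=0: BASE=alpha L=charlie R=echo all differ -> CONFLICT
i=1: BASE=echo L=charlie R=bravo all differ -> CONFLICT
i=2: L=bravo R=bravo -> agree -> bravo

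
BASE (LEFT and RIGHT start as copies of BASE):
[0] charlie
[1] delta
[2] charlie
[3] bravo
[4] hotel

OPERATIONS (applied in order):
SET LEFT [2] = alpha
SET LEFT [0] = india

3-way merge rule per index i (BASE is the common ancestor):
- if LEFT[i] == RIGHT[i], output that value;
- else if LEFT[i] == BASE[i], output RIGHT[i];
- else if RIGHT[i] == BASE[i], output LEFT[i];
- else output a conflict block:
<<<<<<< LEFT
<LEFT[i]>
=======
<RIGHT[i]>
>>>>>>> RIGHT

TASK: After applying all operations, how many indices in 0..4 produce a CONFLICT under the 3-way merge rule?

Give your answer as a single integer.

Answer: 0

Derivation:
Final LEFT:  [india, delta, alpha, bravo, hotel]
Final RIGHT: [charlie, delta, charlie, bravo, hotel]
i=0: L=india, R=charlie=BASE -> take LEFT -> india
i=1: L=delta R=delta -> agree -> delta
i=2: L=alpha, R=charlie=BASE -> take LEFT -> alpha
i=3: L=bravo R=bravo -> agree -> bravo
i=4: L=hotel R=hotel -> agree -> hotel
Conflict count: 0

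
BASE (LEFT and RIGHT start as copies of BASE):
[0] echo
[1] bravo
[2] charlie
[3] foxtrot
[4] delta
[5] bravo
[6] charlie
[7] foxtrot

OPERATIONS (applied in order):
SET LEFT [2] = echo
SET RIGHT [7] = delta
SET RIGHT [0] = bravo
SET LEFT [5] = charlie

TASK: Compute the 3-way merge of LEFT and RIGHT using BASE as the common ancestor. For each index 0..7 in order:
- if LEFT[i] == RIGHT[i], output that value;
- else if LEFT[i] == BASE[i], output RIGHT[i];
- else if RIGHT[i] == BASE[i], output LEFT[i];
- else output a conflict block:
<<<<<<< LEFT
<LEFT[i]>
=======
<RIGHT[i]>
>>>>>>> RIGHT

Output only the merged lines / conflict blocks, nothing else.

Answer: bravo
bravo
echo
foxtrot
delta
charlie
charlie
delta

Derivation:
Final LEFT:  [echo, bravo, echo, foxtrot, delta, charlie, charlie, foxtrot]
Final RIGHT: [bravo, bravo, charlie, foxtrot, delta, bravo, charlie, delta]
i=0: L=echo=BASE, R=bravo -> take RIGHT -> bravo
i=1: L=bravo R=bravo -> agree -> bravo
i=2: L=echo, R=charlie=BASE -> take LEFT -> echo
i=3: L=foxtrot R=foxtrot -> agree -> foxtrot
i=4: L=delta R=delta -> agree -> delta
i=5: L=charlie, R=bravo=BASE -> take LEFT -> charlie
i=6: L=charlie R=charlie -> agree -> charlie
i=7: L=foxtrot=BASE, R=delta -> take RIGHT -> delta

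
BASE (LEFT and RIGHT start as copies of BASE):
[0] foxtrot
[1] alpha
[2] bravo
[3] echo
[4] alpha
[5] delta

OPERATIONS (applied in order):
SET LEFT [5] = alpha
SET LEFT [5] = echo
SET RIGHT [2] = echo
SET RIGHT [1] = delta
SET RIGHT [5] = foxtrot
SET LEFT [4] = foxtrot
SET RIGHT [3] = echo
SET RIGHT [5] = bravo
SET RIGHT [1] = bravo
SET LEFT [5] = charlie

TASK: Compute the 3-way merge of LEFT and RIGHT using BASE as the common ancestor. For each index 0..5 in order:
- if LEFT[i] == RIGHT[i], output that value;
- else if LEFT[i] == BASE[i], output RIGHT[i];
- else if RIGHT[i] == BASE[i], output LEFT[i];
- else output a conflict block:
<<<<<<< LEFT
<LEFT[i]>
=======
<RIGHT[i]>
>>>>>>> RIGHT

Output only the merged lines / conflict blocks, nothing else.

Final LEFT:  [foxtrot, alpha, bravo, echo, foxtrot, charlie]
Final RIGHT: [foxtrot, bravo, echo, echo, alpha, bravo]
i=0: L=foxtrot R=foxtrot -> agree -> foxtrot
i=1: L=alpha=BASE, R=bravo -> take RIGHT -> bravo
i=2: L=bravo=BASE, R=echo -> take RIGHT -> echo
i=3: L=echo R=echo -> agree -> echo
i=4: L=foxtrot, R=alpha=BASE -> take LEFT -> foxtrot
i=5: BASE=delta L=charlie R=bravo all differ -> CONFLICT

Answer: foxtrot
bravo
echo
echo
foxtrot
<<<<<<< LEFT
charlie
=======
bravo
>>>>>>> RIGHT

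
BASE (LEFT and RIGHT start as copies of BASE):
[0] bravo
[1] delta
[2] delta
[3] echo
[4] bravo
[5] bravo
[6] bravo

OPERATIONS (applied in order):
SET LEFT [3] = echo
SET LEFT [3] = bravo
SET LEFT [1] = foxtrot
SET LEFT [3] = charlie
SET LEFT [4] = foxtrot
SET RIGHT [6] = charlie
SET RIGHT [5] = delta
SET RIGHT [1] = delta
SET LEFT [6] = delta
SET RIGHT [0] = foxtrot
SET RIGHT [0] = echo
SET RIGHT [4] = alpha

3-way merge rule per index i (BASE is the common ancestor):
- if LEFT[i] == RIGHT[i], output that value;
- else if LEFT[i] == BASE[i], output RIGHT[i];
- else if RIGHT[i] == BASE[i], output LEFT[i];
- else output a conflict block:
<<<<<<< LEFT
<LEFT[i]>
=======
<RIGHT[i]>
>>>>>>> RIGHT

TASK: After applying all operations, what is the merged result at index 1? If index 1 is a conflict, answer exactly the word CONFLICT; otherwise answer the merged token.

Answer: foxtrot

Derivation:
Final LEFT:  [bravo, foxtrot, delta, charlie, foxtrot, bravo, delta]
Final RIGHT: [echo, delta, delta, echo, alpha, delta, charlie]
i=0: L=bravo=BASE, R=echo -> take RIGHT -> echo
i=1: L=foxtrot, R=delta=BASE -> take LEFT -> foxtrot
i=2: L=delta R=delta -> agree -> delta
i=3: L=charlie, R=echo=BASE -> take LEFT -> charlie
i=4: BASE=bravo L=foxtrot R=alpha all differ -> CONFLICT
i=5: L=bravo=BASE, R=delta -> take RIGHT -> delta
i=6: BASE=bravo L=delta R=charlie all differ -> CONFLICT
Index 1 -> foxtrot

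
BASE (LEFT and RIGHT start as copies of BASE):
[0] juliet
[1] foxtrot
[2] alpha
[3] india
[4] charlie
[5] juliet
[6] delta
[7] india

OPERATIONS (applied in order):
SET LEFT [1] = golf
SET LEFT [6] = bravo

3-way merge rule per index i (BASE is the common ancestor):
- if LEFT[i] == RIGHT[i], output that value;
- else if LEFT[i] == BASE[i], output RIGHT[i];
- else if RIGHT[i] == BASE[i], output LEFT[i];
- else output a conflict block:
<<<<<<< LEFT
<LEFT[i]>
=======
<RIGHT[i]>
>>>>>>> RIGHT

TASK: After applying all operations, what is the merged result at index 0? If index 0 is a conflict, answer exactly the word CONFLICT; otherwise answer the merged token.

Final LEFT:  [juliet, golf, alpha, india, charlie, juliet, bravo, india]
Final RIGHT: [juliet, foxtrot, alpha, india, charlie, juliet, delta, india]
i=0: L=juliet R=juliet -> agree -> juliet
i=1: L=golf, R=foxtrot=BASE -> take LEFT -> golf
i=2: L=alpha R=alpha -> agree -> alpha
i=3: L=india R=india -> agree -> india
i=4: L=charlie R=charlie -> agree -> charlie
i=5: L=juliet R=juliet -> agree -> juliet
i=6: L=bravo, R=delta=BASE -> take LEFT -> bravo
i=7: L=india R=india -> agree -> india
Index 0 -> juliet

Answer: juliet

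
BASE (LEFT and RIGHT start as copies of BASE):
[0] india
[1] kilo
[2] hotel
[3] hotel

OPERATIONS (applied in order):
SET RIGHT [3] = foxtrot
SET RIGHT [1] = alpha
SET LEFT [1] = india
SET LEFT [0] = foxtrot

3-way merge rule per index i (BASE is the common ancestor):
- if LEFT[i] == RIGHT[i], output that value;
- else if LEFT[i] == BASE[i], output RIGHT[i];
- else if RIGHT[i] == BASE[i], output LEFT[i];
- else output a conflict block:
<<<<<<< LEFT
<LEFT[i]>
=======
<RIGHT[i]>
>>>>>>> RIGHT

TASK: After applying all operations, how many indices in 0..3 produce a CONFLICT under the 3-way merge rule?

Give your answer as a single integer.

Answer: 1

Derivation:
Final LEFT:  [foxtrot, india, hotel, hotel]
Final RIGHT: [india, alpha, hotel, foxtrot]
i=0: L=foxtrot, R=india=BASE -> take LEFT -> foxtrot
i=1: BASE=kilo L=india R=alpha all differ -> CONFLICT
i=2: L=hotel R=hotel -> agree -> hotel
i=3: L=hotel=BASE, R=foxtrot -> take RIGHT -> foxtrot
Conflict count: 1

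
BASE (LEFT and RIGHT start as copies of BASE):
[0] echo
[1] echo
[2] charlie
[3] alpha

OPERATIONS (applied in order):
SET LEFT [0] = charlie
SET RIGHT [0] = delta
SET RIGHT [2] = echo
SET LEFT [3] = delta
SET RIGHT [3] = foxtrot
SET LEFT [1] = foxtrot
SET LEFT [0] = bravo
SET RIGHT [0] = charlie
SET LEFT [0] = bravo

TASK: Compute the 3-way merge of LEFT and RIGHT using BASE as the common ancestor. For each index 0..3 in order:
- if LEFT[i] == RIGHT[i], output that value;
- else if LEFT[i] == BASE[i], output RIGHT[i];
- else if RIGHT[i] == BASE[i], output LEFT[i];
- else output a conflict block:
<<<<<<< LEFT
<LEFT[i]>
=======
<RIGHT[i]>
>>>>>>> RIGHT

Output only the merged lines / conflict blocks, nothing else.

Answer: <<<<<<< LEFT
bravo
=======
charlie
>>>>>>> RIGHT
foxtrot
echo
<<<<<<< LEFT
delta
=======
foxtrot
>>>>>>> RIGHT

Derivation:
Final LEFT:  [bravo, foxtrot, charlie, delta]
Final RIGHT: [charlie, echo, echo, foxtrot]
i=0: BASE=echo L=bravo R=charlie all differ -> CONFLICT
i=1: L=foxtrot, R=echo=BASE -> take LEFT -> foxtrot
i=2: L=charlie=BASE, R=echo -> take RIGHT -> echo
i=3: BASE=alpha L=delta R=foxtrot all differ -> CONFLICT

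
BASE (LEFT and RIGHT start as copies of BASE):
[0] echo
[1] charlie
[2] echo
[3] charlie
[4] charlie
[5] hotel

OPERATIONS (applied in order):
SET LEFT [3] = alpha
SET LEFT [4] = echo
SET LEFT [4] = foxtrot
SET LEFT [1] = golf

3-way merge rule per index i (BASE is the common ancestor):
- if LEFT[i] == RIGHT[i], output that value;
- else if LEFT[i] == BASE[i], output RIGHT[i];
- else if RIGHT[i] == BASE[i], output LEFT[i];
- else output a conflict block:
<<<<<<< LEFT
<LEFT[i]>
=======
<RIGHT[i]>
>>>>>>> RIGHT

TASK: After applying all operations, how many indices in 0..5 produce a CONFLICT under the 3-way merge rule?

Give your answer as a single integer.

Answer: 0

Derivation:
Final LEFT:  [echo, golf, echo, alpha, foxtrot, hotel]
Final RIGHT: [echo, charlie, echo, charlie, charlie, hotel]
i=0: L=echo R=echo -> agree -> echo
i=1: L=golf, R=charlie=BASE -> take LEFT -> golf
i=2: L=echo R=echo -> agree -> echo
i=3: L=alpha, R=charlie=BASE -> take LEFT -> alpha
i=4: L=foxtrot, R=charlie=BASE -> take LEFT -> foxtrot
i=5: L=hotel R=hotel -> agree -> hotel
Conflict count: 0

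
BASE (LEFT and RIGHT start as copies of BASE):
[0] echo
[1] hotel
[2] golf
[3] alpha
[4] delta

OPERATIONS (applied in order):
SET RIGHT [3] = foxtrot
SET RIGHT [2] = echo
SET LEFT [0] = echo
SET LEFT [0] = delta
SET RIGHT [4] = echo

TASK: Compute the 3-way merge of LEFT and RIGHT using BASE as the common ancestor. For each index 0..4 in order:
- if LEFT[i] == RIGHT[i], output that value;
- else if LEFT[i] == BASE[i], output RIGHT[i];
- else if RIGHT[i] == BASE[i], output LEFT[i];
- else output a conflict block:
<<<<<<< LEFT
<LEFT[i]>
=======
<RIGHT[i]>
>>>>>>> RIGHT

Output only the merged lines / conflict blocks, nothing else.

Final LEFT:  [delta, hotel, golf, alpha, delta]
Final RIGHT: [echo, hotel, echo, foxtrot, echo]
i=0: L=delta, R=echo=BASE -> take LEFT -> delta
i=1: L=hotel R=hotel -> agree -> hotel
i=2: L=golf=BASE, R=echo -> take RIGHT -> echo
i=3: L=alpha=BASE, R=foxtrot -> take RIGHT -> foxtrot
i=4: L=delta=BASE, R=echo -> take RIGHT -> echo

Answer: delta
hotel
echo
foxtrot
echo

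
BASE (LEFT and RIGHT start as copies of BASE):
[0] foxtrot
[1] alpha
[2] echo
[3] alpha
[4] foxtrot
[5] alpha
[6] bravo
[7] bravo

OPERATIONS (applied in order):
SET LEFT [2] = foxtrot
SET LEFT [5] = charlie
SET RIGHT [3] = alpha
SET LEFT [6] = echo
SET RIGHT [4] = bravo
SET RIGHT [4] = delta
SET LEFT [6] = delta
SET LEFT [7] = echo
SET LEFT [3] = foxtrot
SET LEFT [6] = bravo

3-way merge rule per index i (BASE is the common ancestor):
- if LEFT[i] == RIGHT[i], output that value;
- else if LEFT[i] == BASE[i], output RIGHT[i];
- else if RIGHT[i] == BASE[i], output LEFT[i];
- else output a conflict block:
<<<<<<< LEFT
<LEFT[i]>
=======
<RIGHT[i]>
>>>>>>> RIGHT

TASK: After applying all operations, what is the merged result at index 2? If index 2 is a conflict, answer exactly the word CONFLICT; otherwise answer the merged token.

Answer: foxtrot

Derivation:
Final LEFT:  [foxtrot, alpha, foxtrot, foxtrot, foxtrot, charlie, bravo, echo]
Final RIGHT: [foxtrot, alpha, echo, alpha, delta, alpha, bravo, bravo]
i=0: L=foxtrot R=foxtrot -> agree -> foxtrot
i=1: L=alpha R=alpha -> agree -> alpha
i=2: L=foxtrot, R=echo=BASE -> take LEFT -> foxtrot
i=3: L=foxtrot, R=alpha=BASE -> take LEFT -> foxtrot
i=4: L=foxtrot=BASE, R=delta -> take RIGHT -> delta
i=5: L=charlie, R=alpha=BASE -> take LEFT -> charlie
i=6: L=bravo R=bravo -> agree -> bravo
i=7: L=echo, R=bravo=BASE -> take LEFT -> echo
Index 2 -> foxtrot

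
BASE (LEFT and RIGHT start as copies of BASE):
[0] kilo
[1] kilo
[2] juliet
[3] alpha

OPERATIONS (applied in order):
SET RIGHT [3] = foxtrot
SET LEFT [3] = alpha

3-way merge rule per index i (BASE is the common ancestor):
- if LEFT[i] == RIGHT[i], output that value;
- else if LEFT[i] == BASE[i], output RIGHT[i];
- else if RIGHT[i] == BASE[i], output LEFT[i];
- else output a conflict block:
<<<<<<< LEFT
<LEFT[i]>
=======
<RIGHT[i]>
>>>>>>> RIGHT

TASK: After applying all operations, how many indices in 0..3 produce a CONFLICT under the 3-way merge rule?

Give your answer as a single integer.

Final LEFT:  [kilo, kilo, juliet, alpha]
Final RIGHT: [kilo, kilo, juliet, foxtrot]
i=0: L=kilo R=kilo -> agree -> kilo
i=1: L=kilo R=kilo -> agree -> kilo
i=2: L=juliet R=juliet -> agree -> juliet
i=3: L=alpha=BASE, R=foxtrot -> take RIGHT -> foxtrot
Conflict count: 0

Answer: 0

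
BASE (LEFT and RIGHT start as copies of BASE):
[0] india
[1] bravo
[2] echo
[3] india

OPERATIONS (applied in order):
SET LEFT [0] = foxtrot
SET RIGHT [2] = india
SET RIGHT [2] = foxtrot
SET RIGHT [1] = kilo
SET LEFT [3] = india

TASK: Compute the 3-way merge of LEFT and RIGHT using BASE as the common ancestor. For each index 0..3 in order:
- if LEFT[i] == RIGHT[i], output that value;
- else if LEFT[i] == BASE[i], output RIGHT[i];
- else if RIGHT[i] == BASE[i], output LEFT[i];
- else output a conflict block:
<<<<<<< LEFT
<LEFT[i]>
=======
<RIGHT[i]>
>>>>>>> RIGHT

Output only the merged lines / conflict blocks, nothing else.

Answer: foxtrot
kilo
foxtrot
india

Derivation:
Final LEFT:  [foxtrot, bravo, echo, india]
Final RIGHT: [india, kilo, foxtrot, india]
i=0: L=foxtrot, R=india=BASE -> take LEFT -> foxtrot
i=1: L=bravo=BASE, R=kilo -> take RIGHT -> kilo
i=2: L=echo=BASE, R=foxtrot -> take RIGHT -> foxtrot
i=3: L=india R=india -> agree -> india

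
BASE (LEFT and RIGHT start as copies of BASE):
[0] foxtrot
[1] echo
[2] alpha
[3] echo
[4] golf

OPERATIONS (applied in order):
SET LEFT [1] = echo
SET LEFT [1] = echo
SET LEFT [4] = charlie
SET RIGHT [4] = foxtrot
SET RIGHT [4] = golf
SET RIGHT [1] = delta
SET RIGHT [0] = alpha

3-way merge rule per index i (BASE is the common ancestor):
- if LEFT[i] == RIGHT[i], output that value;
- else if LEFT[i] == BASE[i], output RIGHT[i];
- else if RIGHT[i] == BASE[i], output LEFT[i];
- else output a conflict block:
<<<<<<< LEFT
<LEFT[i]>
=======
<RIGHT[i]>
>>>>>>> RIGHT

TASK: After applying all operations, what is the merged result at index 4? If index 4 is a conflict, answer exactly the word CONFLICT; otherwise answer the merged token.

Final LEFT:  [foxtrot, echo, alpha, echo, charlie]
Final RIGHT: [alpha, delta, alpha, echo, golf]
i=0: L=foxtrot=BASE, R=alpha -> take RIGHT -> alpha
i=1: L=echo=BASE, R=delta -> take RIGHT -> delta
i=2: L=alpha R=alpha -> agree -> alpha
i=3: L=echo R=echo -> agree -> echo
i=4: L=charlie, R=golf=BASE -> take LEFT -> charlie
Index 4 -> charlie

Answer: charlie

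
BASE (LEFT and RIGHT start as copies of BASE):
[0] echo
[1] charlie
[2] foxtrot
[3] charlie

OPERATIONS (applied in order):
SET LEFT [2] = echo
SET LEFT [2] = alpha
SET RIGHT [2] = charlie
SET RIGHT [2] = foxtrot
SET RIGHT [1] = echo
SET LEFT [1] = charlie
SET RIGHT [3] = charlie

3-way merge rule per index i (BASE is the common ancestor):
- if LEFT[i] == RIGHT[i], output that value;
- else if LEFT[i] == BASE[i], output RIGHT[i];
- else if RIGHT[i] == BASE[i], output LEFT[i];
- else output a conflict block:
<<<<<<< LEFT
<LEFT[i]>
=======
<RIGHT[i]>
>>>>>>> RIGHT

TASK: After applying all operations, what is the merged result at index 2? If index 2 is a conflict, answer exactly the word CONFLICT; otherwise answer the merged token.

Final LEFT:  [echo, charlie, alpha, charlie]
Final RIGHT: [echo, echo, foxtrot, charlie]
i=0: L=echo R=echo -> agree -> echo
i=1: L=charlie=BASE, R=echo -> take RIGHT -> echo
i=2: L=alpha, R=foxtrot=BASE -> take LEFT -> alpha
i=3: L=charlie R=charlie -> agree -> charlie
Index 2 -> alpha

Answer: alpha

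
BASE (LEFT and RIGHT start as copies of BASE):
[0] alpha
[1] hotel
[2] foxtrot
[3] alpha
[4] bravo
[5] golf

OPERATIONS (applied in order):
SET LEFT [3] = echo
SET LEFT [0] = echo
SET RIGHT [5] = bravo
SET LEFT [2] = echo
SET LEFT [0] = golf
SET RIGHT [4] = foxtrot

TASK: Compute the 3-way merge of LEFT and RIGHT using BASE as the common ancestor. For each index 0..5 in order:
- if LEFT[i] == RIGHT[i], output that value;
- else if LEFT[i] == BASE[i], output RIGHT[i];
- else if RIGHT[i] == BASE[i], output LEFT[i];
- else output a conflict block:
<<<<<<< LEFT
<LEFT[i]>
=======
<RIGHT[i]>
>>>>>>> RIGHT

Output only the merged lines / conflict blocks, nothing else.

Answer: golf
hotel
echo
echo
foxtrot
bravo

Derivation:
Final LEFT:  [golf, hotel, echo, echo, bravo, golf]
Final RIGHT: [alpha, hotel, foxtrot, alpha, foxtrot, bravo]
i=0: L=golf, R=alpha=BASE -> take LEFT -> golf
i=1: L=hotel R=hotel -> agree -> hotel
i=2: L=echo, R=foxtrot=BASE -> take LEFT -> echo
i=3: L=echo, R=alpha=BASE -> take LEFT -> echo
i=4: L=bravo=BASE, R=foxtrot -> take RIGHT -> foxtrot
i=5: L=golf=BASE, R=bravo -> take RIGHT -> bravo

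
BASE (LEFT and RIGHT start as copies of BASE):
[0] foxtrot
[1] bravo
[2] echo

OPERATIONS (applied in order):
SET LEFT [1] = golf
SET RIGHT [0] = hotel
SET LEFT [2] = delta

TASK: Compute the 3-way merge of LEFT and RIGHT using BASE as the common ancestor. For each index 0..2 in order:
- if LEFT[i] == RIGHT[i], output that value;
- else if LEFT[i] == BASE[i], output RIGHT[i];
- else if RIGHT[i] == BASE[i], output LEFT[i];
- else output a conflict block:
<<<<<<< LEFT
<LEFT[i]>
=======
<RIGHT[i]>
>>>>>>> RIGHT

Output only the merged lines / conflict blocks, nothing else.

Answer: hotel
golf
delta

Derivation:
Final LEFT:  [foxtrot, golf, delta]
Final RIGHT: [hotel, bravo, echo]
i=0: L=foxtrot=BASE, R=hotel -> take RIGHT -> hotel
i=1: L=golf, R=bravo=BASE -> take LEFT -> golf
i=2: L=delta, R=echo=BASE -> take LEFT -> delta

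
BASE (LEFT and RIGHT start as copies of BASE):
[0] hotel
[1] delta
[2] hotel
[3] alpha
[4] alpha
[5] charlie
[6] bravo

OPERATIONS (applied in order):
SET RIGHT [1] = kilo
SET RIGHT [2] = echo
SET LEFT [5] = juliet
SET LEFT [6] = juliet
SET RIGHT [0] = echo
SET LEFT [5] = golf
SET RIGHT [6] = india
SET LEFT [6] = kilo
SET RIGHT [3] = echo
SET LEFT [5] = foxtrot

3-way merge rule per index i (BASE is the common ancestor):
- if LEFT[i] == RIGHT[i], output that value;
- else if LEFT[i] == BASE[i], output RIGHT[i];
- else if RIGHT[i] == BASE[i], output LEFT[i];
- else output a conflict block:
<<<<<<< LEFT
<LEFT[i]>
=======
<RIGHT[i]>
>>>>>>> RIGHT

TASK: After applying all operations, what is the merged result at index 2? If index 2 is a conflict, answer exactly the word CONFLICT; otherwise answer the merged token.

Answer: echo

Derivation:
Final LEFT:  [hotel, delta, hotel, alpha, alpha, foxtrot, kilo]
Final RIGHT: [echo, kilo, echo, echo, alpha, charlie, india]
i=0: L=hotel=BASE, R=echo -> take RIGHT -> echo
i=1: L=delta=BASE, R=kilo -> take RIGHT -> kilo
i=2: L=hotel=BASE, R=echo -> take RIGHT -> echo
i=3: L=alpha=BASE, R=echo -> take RIGHT -> echo
i=4: L=alpha R=alpha -> agree -> alpha
i=5: L=foxtrot, R=charlie=BASE -> take LEFT -> foxtrot
i=6: BASE=bravo L=kilo R=india all differ -> CONFLICT
Index 2 -> echo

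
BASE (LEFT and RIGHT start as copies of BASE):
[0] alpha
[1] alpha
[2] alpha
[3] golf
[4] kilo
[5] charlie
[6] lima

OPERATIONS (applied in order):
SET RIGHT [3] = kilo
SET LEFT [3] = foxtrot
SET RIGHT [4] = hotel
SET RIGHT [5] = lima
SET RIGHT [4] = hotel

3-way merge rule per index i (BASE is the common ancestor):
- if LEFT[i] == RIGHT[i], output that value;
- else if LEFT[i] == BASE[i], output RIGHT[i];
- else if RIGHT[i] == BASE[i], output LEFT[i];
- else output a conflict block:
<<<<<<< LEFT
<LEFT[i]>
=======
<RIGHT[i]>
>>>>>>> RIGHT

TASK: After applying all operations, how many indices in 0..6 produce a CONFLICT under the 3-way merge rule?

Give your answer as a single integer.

Answer: 1

Derivation:
Final LEFT:  [alpha, alpha, alpha, foxtrot, kilo, charlie, lima]
Final RIGHT: [alpha, alpha, alpha, kilo, hotel, lima, lima]
i=0: L=alpha R=alpha -> agree -> alpha
i=1: L=alpha R=alpha -> agree -> alpha
i=2: L=alpha R=alpha -> agree -> alpha
i=3: BASE=golf L=foxtrot R=kilo all differ -> CONFLICT
i=4: L=kilo=BASE, R=hotel -> take RIGHT -> hotel
i=5: L=charlie=BASE, R=lima -> take RIGHT -> lima
i=6: L=lima R=lima -> agree -> lima
Conflict count: 1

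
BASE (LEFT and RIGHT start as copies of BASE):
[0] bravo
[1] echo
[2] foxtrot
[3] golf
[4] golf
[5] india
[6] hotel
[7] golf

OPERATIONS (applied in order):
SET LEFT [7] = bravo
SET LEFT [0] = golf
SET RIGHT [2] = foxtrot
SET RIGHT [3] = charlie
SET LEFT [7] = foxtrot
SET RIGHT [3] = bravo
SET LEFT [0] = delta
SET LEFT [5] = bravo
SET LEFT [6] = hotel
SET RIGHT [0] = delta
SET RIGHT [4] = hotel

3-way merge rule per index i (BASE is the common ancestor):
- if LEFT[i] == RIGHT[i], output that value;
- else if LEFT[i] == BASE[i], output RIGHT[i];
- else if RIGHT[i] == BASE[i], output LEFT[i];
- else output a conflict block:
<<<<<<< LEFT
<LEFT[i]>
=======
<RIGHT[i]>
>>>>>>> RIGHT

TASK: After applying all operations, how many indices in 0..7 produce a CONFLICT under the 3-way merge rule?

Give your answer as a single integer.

Answer: 0

Derivation:
Final LEFT:  [delta, echo, foxtrot, golf, golf, bravo, hotel, foxtrot]
Final RIGHT: [delta, echo, foxtrot, bravo, hotel, india, hotel, golf]
i=0: L=delta R=delta -> agree -> delta
i=1: L=echo R=echo -> agree -> echo
i=2: L=foxtrot R=foxtrot -> agree -> foxtrot
i=3: L=golf=BASE, R=bravo -> take RIGHT -> bravo
i=4: L=golf=BASE, R=hotel -> take RIGHT -> hotel
i=5: L=bravo, R=india=BASE -> take LEFT -> bravo
i=6: L=hotel R=hotel -> agree -> hotel
i=7: L=foxtrot, R=golf=BASE -> take LEFT -> foxtrot
Conflict count: 0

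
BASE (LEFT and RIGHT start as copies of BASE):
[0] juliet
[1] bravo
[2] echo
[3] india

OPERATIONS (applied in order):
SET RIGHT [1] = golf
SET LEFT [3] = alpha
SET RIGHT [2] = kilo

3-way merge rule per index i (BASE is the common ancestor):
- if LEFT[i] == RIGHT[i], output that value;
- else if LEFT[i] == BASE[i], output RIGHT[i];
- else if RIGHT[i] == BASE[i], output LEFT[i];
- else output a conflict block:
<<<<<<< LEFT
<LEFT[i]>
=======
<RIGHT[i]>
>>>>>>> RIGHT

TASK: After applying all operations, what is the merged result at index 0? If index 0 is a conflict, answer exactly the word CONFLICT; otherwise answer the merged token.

Final LEFT:  [juliet, bravo, echo, alpha]
Final RIGHT: [juliet, golf, kilo, india]
i=0: L=juliet R=juliet -> agree -> juliet
i=1: L=bravo=BASE, R=golf -> take RIGHT -> golf
i=2: L=echo=BASE, R=kilo -> take RIGHT -> kilo
i=3: L=alpha, R=india=BASE -> take LEFT -> alpha
Index 0 -> juliet

Answer: juliet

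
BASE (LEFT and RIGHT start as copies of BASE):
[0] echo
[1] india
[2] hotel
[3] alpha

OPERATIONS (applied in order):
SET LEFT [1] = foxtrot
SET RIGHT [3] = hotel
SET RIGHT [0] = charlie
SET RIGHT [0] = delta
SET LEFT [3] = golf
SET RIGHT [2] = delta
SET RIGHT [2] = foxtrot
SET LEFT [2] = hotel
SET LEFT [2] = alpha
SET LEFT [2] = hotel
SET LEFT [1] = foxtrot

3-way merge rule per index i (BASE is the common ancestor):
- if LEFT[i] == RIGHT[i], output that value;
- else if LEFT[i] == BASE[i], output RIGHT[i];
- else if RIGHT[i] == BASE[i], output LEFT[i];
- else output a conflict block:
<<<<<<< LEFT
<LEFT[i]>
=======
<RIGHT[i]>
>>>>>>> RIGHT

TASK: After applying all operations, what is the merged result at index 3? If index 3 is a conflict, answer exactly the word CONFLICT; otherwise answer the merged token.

Final LEFT:  [echo, foxtrot, hotel, golf]
Final RIGHT: [delta, india, foxtrot, hotel]
i=0: L=echo=BASE, R=delta -> take RIGHT -> delta
i=1: L=foxtrot, R=india=BASE -> take LEFT -> foxtrot
i=2: L=hotel=BASE, R=foxtrot -> take RIGHT -> foxtrot
i=3: BASE=alpha L=golf R=hotel all differ -> CONFLICT
Index 3 -> CONFLICT

Answer: CONFLICT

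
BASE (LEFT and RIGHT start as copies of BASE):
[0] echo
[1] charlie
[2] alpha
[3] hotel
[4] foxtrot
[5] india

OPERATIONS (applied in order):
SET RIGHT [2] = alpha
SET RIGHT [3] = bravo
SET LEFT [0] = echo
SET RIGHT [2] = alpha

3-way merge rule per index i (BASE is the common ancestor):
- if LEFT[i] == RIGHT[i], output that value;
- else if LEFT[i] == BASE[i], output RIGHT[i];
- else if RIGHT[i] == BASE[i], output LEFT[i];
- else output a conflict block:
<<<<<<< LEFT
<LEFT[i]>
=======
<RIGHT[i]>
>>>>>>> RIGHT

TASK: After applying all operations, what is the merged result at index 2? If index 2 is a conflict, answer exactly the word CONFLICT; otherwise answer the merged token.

Answer: alpha

Derivation:
Final LEFT:  [echo, charlie, alpha, hotel, foxtrot, india]
Final RIGHT: [echo, charlie, alpha, bravo, foxtrot, india]
i=0: L=echo R=echo -> agree -> echo
i=1: L=charlie R=charlie -> agree -> charlie
i=2: L=alpha R=alpha -> agree -> alpha
i=3: L=hotel=BASE, R=bravo -> take RIGHT -> bravo
i=4: L=foxtrot R=foxtrot -> agree -> foxtrot
i=5: L=india R=india -> agree -> india
Index 2 -> alpha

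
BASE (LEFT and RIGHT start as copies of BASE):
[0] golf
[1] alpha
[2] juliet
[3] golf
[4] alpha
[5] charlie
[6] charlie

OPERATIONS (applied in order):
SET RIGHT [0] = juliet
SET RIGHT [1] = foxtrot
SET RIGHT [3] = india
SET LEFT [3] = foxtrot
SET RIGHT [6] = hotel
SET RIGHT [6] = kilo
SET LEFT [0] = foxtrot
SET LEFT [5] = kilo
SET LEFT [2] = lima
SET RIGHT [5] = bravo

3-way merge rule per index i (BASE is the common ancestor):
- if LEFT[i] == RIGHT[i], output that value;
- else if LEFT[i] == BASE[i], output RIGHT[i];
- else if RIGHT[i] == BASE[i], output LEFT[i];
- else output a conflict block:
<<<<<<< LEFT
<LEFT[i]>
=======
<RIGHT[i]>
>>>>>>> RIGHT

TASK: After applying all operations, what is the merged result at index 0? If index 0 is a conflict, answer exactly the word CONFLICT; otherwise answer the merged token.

Answer: CONFLICT

Derivation:
Final LEFT:  [foxtrot, alpha, lima, foxtrot, alpha, kilo, charlie]
Final RIGHT: [juliet, foxtrot, juliet, india, alpha, bravo, kilo]
i=0: BASE=golf L=foxtrot R=juliet all differ -> CONFLICT
i=1: L=alpha=BASE, R=foxtrot -> take RIGHT -> foxtrot
i=2: L=lima, R=juliet=BASE -> take LEFT -> lima
i=3: BASE=golf L=foxtrot R=india all differ -> CONFLICT
i=4: L=alpha R=alpha -> agree -> alpha
i=5: BASE=charlie L=kilo R=bravo all differ -> CONFLICT
i=6: L=charlie=BASE, R=kilo -> take RIGHT -> kilo
Index 0 -> CONFLICT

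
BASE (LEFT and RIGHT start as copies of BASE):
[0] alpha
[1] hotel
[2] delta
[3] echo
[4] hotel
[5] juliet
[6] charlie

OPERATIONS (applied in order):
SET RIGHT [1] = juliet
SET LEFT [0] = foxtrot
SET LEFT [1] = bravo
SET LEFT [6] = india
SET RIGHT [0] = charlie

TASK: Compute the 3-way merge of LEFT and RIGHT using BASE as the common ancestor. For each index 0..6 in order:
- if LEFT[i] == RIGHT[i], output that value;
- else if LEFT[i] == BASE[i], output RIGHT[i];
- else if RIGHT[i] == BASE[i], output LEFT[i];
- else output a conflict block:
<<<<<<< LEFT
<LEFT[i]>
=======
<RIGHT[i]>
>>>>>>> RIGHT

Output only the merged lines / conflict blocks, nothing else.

Answer: <<<<<<< LEFT
foxtrot
=======
charlie
>>>>>>> RIGHT
<<<<<<< LEFT
bravo
=======
juliet
>>>>>>> RIGHT
delta
echo
hotel
juliet
india

Derivation:
Final LEFT:  [foxtrot, bravo, delta, echo, hotel, juliet, india]
Final RIGHT: [charlie, juliet, delta, echo, hotel, juliet, charlie]
i=0: BASE=alpha L=foxtrot R=charlie all differ -> CONFLICT
i=1: BASE=hotel L=bravo R=juliet all differ -> CONFLICT
i=2: L=delta R=delta -> agree -> delta
i=3: L=echo R=echo -> agree -> echo
i=4: L=hotel R=hotel -> agree -> hotel
i=5: L=juliet R=juliet -> agree -> juliet
i=6: L=india, R=charlie=BASE -> take LEFT -> india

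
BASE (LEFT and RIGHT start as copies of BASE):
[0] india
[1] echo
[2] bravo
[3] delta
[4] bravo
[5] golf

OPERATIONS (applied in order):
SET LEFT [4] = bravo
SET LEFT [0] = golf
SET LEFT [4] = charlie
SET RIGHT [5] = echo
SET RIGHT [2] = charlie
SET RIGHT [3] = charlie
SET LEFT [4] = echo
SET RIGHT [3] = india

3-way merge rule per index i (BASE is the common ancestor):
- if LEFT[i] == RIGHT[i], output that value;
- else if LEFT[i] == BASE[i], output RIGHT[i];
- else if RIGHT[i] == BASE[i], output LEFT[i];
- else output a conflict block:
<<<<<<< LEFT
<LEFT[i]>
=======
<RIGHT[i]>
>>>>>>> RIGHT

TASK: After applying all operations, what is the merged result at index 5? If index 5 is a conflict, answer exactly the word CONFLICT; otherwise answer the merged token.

Answer: echo

Derivation:
Final LEFT:  [golf, echo, bravo, delta, echo, golf]
Final RIGHT: [india, echo, charlie, india, bravo, echo]
i=0: L=golf, R=india=BASE -> take LEFT -> golf
i=1: L=echo R=echo -> agree -> echo
i=2: L=bravo=BASE, R=charlie -> take RIGHT -> charlie
i=3: L=delta=BASE, R=india -> take RIGHT -> india
i=4: L=echo, R=bravo=BASE -> take LEFT -> echo
i=5: L=golf=BASE, R=echo -> take RIGHT -> echo
Index 5 -> echo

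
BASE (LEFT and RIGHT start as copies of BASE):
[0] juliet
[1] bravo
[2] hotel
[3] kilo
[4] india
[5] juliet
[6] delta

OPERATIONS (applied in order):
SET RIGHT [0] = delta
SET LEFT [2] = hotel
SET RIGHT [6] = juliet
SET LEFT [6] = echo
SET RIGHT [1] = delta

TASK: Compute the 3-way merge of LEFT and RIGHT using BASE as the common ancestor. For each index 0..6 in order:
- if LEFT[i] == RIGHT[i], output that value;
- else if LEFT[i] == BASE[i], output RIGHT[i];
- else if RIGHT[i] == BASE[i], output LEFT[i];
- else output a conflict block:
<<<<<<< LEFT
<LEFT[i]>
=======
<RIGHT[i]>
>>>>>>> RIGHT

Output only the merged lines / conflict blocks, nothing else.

Answer: delta
delta
hotel
kilo
india
juliet
<<<<<<< LEFT
echo
=======
juliet
>>>>>>> RIGHT

Derivation:
Final LEFT:  [juliet, bravo, hotel, kilo, india, juliet, echo]
Final RIGHT: [delta, delta, hotel, kilo, india, juliet, juliet]
i=0: L=juliet=BASE, R=delta -> take RIGHT -> delta
i=1: L=bravo=BASE, R=delta -> take RIGHT -> delta
i=2: L=hotel R=hotel -> agree -> hotel
i=3: L=kilo R=kilo -> agree -> kilo
i=4: L=india R=india -> agree -> india
i=5: L=juliet R=juliet -> agree -> juliet
i=6: BASE=delta L=echo R=juliet all differ -> CONFLICT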